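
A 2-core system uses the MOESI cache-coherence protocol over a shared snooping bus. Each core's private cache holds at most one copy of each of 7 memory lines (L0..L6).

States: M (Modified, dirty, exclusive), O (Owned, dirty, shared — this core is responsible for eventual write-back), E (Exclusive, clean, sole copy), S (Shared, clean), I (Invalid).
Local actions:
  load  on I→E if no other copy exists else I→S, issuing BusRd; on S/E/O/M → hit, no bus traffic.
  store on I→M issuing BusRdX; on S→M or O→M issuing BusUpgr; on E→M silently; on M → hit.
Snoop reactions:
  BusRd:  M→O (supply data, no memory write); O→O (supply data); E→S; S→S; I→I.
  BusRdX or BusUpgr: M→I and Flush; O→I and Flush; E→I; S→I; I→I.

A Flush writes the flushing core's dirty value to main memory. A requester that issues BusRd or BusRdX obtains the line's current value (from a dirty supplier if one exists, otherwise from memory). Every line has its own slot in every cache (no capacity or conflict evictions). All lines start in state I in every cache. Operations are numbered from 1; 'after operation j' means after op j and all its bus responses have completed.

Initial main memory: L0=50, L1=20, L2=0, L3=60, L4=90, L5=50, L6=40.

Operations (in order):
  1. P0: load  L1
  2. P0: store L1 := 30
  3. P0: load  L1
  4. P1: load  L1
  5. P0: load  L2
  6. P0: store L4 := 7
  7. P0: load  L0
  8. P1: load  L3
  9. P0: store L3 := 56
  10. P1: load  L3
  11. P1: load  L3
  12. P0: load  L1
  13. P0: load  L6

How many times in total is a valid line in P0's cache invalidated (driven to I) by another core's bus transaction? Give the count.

[1] P0: load  L1 | P0:E(20), P1:I | bus: BusRd
[2] P0: store L1 := 30 | P0:M(30), P1:I | bus: none
[3] P0: load  L1 | P0:M(30), P1:I | bus: none
[4] P1: load  L1 | P0:O(30), P1:S(30) | bus: BusRd
[5] P0: load  L2 | P0:E(0), P1:I | bus: BusRd
[6] P0: store L4 := 7 | P0:M(7), P1:I | bus: BusRdX
[7] P0: load  L0 | P0:E(50), P1:I | bus: BusRd
[8] P1: load  L3 | P0:I, P1:E(60) | bus: BusRd
[9] P0: store L3 := 56 | P0:M(56), P1:I | bus: BusRdX
[10] P1: load  L3 | P0:O(56), P1:S(56) | bus: BusRd
[11] P1: load  L3 | P0:O(56), P1:S(56) | bus: none
[12] P0: load  L1 | P0:O(30), P1:S(30) | bus: none
[13] P0: load  L6 | P0:E(40), P1:I | bus: BusRd

invalidations = 0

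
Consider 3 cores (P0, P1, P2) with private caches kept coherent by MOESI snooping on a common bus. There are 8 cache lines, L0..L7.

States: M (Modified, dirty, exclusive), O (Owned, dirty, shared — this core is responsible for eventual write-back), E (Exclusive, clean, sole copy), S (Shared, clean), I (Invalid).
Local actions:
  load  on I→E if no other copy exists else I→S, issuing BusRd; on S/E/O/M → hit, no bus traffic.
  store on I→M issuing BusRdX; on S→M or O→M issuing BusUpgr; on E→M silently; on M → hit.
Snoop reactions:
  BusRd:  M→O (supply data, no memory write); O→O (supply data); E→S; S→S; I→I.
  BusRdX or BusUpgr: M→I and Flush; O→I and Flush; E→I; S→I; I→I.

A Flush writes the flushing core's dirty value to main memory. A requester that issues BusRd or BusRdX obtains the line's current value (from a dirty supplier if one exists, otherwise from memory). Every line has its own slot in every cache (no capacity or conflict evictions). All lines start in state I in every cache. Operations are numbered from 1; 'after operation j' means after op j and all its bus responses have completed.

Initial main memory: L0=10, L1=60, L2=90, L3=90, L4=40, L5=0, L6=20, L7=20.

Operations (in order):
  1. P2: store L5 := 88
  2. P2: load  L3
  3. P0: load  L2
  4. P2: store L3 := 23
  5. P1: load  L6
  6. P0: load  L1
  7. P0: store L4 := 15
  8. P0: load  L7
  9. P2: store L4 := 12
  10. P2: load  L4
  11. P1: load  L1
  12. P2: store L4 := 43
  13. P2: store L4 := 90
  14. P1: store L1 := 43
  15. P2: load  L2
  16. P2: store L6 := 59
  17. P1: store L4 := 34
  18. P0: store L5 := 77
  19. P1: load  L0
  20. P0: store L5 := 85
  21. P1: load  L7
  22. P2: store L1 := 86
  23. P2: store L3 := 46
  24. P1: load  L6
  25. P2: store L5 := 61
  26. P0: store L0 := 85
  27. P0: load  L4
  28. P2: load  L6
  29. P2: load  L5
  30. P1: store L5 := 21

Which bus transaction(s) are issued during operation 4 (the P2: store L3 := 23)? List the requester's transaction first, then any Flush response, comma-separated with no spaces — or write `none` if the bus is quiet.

1. P2: store L5 := 88  bus=[BusRdX]  L5: P0=I P1=I P2=M  mem[L5]=0
2. P2: load  L3  bus=[BusRd]  L3: P0=I P1=I P2=E  mem[L3]=90
3. P0: load  L2  bus=[BusRd]  L2: P0=E P1=I P2=I  mem[L2]=90
4. P2: store L3 := 23  bus=[-]  L3: P0=I P1=I P2=M  mem[L3]=90
5. P1: load  L6  bus=[BusRd]  L6: P0=I P1=E P2=I  mem[L6]=20
6. P0: load  L1  bus=[BusRd]  L1: P0=E P1=I P2=I  mem[L1]=60
7. P0: store L4 := 15  bus=[BusRdX]  L4: P0=M P1=I P2=I  mem[L4]=40
8. P0: load  L7  bus=[BusRd]  L7: P0=E P1=I P2=I  mem[L7]=20
9. P2: store L4 := 12  bus=[BusRdX,Flush]  L4: P0=I P1=I P2=M  mem[L4]=15
10. P2: load  L4  bus=[-]  L4: P0=I P1=I P2=M  mem[L4]=15
11. P1: load  L1  bus=[BusRd]  L1: P0=S P1=S P2=I  mem[L1]=60
12. P2: store L4 := 43  bus=[-]  L4: P0=I P1=I P2=M  mem[L4]=15
13. P2: store L4 := 90  bus=[-]  L4: P0=I P1=I P2=M  mem[L4]=15
14. P1: store L1 := 43  bus=[BusUpgr]  L1: P0=I P1=M P2=I  mem[L1]=60
15. P2: load  L2  bus=[BusRd]  L2: P0=S P1=I P2=S  mem[L2]=90
16. P2: store L6 := 59  bus=[BusRdX]  L6: P0=I P1=I P2=M  mem[L6]=20
17. P1: store L4 := 34  bus=[BusRdX,Flush]  L4: P0=I P1=M P2=I  mem[L4]=90
18. P0: store L5 := 77  bus=[BusRdX,Flush]  L5: P0=M P1=I P2=I  mem[L5]=88
19. P1: load  L0  bus=[BusRd]  L0: P0=I P1=E P2=I  mem[L0]=10
20. P0: store L5 := 85  bus=[-]  L5: P0=M P1=I P2=I  mem[L5]=88
21. P1: load  L7  bus=[BusRd]  L7: P0=S P1=S P2=I  mem[L7]=20
22. P2: store L1 := 86  bus=[BusRdX,Flush]  L1: P0=I P1=I P2=M  mem[L1]=43
23. P2: store L3 := 46  bus=[-]  L3: P0=I P1=I P2=M  mem[L3]=90
24. P1: load  L6  bus=[BusRd]  L6: P0=I P1=S P2=O  mem[L6]=20
25. P2: store L5 := 61  bus=[BusRdX,Flush]  L5: P0=I P1=I P2=M  mem[L5]=85
26. P0: store L0 := 85  bus=[BusRdX]  L0: P0=M P1=I P2=I  mem[L0]=10
27. P0: load  L4  bus=[BusRd]  L4: P0=S P1=O P2=I  mem[L4]=90
28. P2: load  L6  bus=[-]  L6: P0=I P1=S P2=O  mem[L6]=20
29. P2: load  L5  bus=[-]  L5: P0=I P1=I P2=M  mem[L5]=85
30. P1: store L5 := 21  bus=[BusRdX,Flush]  L5: P0=I P1=M P2=I  mem[L5]=61

bus = none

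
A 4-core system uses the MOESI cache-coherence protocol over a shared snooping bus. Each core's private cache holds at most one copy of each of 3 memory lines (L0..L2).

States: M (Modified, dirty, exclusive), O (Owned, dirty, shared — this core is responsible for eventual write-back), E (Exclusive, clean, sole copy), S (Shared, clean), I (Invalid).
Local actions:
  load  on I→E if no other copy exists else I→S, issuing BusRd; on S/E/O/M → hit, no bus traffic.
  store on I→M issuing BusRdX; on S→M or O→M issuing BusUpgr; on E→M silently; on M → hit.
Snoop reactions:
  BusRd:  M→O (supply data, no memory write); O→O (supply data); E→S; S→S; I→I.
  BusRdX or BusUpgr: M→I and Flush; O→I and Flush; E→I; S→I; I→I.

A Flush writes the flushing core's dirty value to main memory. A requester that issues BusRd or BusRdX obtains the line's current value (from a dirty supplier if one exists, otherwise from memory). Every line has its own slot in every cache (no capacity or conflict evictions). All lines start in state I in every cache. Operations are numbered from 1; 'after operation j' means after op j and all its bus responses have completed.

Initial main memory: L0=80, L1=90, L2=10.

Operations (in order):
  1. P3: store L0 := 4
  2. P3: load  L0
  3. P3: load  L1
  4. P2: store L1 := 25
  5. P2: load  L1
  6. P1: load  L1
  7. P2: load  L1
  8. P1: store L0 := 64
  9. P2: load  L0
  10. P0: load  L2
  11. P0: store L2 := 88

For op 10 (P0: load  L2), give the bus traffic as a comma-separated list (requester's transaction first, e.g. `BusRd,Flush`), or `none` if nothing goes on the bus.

bus = BusRd

[1] P3: store L0 := 4 | P0:I, P1:I, P2:I, P3:M(4) | bus: BusRdX
[2] P3: load  L0 | P0:I, P1:I, P2:I, P3:M(4) | bus: none
[3] P3: load  L1 | P0:I, P1:I, P2:I, P3:E(90) | bus: BusRd
[4] P2: store L1 := 25 | P0:I, P1:I, P2:M(25), P3:I | bus: BusRdX
[5] P2: load  L1 | P0:I, P1:I, P2:M(25), P3:I | bus: none
[6] P1: load  L1 | P0:I, P1:S(25), P2:O(25), P3:I | bus: BusRd
[7] P2: load  L1 | P0:I, P1:S(25), P2:O(25), P3:I | bus: none
[8] P1: store L0 := 64 | P0:I, P1:M(64), P2:I, P3:I | bus: BusRdX,Flush
[9] P2: load  L0 | P0:I, P1:O(64), P2:S(64), P3:I | bus: BusRd
[10] P0: load  L2 | P0:E(10), P1:I, P2:I, P3:I | bus: BusRd
[11] P0: store L2 := 88 | P0:M(88), P1:I, P2:I, P3:I | bus: none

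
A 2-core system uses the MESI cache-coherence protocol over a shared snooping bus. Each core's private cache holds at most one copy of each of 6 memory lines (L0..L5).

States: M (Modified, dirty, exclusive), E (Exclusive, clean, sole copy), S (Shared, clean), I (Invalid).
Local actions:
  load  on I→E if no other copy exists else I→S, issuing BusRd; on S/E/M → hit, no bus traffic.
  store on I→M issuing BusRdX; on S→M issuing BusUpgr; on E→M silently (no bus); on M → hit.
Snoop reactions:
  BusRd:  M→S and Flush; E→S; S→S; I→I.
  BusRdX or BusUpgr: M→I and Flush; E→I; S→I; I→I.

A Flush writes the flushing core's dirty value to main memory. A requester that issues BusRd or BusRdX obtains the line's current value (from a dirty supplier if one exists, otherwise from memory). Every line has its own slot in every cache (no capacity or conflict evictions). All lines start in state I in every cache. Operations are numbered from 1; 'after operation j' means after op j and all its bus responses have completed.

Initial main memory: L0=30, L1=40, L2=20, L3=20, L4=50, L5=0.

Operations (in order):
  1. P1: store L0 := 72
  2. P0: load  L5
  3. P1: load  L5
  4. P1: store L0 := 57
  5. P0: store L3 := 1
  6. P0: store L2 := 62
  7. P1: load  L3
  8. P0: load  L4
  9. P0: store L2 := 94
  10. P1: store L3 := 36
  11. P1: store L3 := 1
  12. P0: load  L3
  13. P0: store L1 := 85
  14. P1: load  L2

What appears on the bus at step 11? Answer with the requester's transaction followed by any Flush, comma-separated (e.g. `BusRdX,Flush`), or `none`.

step 1: P1: store L0 := 72  ⟶  IM  (L0)  txn=BusRdX  M[L0]=30
step 2: P0: load  L5  ⟶  EI  (L5)  txn=BusRd  M[L5]=0
step 3: P1: load  L5  ⟶  SS  (L5)  txn=BusRd  M[L5]=0
step 4: P1: store L0 := 57  ⟶  IM  (L0)  txn=∅  M[L0]=30
step 5: P0: store L3 := 1  ⟶  MI  (L3)  txn=BusRdX  M[L3]=20
step 6: P0: store L2 := 62  ⟶  MI  (L2)  txn=BusRdX  M[L2]=20
step 7: P1: load  L3  ⟶  SS  (L3)  txn=BusRd+Flush  M[L3]=1
step 8: P0: load  L4  ⟶  EI  (L4)  txn=BusRd  M[L4]=50
step 9: P0: store L2 := 94  ⟶  MI  (L2)  txn=∅  M[L2]=20
step 10: P1: store L3 := 36  ⟶  IM  (L3)  txn=BusUpgr  M[L3]=1
step 11: P1: store L3 := 1  ⟶  IM  (L3)  txn=∅  M[L3]=1
step 12: P0: load  L3  ⟶  SS  (L3)  txn=BusRd+Flush  M[L3]=1
step 13: P0: store L1 := 85  ⟶  MI  (L1)  txn=BusRdX  M[L1]=40
step 14: P1: load  L2  ⟶  SS  (L2)  txn=BusRd+Flush  M[L2]=94

bus = none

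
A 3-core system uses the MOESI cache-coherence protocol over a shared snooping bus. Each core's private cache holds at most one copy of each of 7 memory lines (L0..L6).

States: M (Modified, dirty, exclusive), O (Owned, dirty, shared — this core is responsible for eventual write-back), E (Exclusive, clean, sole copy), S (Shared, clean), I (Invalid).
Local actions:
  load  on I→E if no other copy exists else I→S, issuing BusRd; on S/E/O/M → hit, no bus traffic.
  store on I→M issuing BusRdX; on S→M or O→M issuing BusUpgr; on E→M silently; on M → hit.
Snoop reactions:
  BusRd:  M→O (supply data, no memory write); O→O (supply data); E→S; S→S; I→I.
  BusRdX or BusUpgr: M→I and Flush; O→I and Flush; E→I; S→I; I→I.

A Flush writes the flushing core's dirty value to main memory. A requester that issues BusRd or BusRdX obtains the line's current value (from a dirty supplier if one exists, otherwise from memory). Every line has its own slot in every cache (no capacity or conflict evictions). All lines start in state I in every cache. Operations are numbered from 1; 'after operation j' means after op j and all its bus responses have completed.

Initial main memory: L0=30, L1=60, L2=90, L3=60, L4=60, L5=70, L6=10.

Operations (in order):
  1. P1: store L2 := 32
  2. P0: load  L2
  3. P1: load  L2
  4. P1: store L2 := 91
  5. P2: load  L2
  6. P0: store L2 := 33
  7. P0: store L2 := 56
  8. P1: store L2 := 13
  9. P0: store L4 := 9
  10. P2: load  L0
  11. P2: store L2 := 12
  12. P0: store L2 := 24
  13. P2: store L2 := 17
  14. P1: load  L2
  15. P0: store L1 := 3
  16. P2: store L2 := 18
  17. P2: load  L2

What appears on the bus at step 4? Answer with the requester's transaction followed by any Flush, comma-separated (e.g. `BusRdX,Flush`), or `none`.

[1] P1: store L2 := 32 | P0:I, P1:M(32), P2:I | bus: BusRdX
[2] P0: load  L2 | P0:S(32), P1:O(32), P2:I | bus: BusRd
[3] P1: load  L2 | P0:S(32), P1:O(32), P2:I | bus: none
[4] P1: store L2 := 91 | P0:I, P1:M(91), P2:I | bus: BusUpgr
[5] P2: load  L2 | P0:I, P1:O(91), P2:S(91) | bus: BusRd
[6] P0: store L2 := 33 | P0:M(33), P1:I, P2:I | bus: BusRdX,Flush
[7] P0: store L2 := 56 | P0:M(56), P1:I, P2:I | bus: none
[8] P1: store L2 := 13 | P0:I, P1:M(13), P2:I | bus: BusRdX,Flush
[9] P0: store L4 := 9 | P0:M(9), P1:I, P2:I | bus: BusRdX
[10] P2: load  L0 | P0:I, P1:I, P2:E(30) | bus: BusRd
[11] P2: store L2 := 12 | P0:I, P1:I, P2:M(12) | bus: BusRdX,Flush
[12] P0: store L2 := 24 | P0:M(24), P1:I, P2:I | bus: BusRdX,Flush
[13] P2: store L2 := 17 | P0:I, P1:I, P2:M(17) | bus: BusRdX,Flush
[14] P1: load  L2 | P0:I, P1:S(17), P2:O(17) | bus: BusRd
[15] P0: store L1 := 3 | P0:M(3), P1:I, P2:I | bus: BusRdX
[16] P2: store L2 := 18 | P0:I, P1:I, P2:M(18) | bus: BusUpgr
[17] P2: load  L2 | P0:I, P1:I, P2:M(18) | bus: none

bus = BusUpgr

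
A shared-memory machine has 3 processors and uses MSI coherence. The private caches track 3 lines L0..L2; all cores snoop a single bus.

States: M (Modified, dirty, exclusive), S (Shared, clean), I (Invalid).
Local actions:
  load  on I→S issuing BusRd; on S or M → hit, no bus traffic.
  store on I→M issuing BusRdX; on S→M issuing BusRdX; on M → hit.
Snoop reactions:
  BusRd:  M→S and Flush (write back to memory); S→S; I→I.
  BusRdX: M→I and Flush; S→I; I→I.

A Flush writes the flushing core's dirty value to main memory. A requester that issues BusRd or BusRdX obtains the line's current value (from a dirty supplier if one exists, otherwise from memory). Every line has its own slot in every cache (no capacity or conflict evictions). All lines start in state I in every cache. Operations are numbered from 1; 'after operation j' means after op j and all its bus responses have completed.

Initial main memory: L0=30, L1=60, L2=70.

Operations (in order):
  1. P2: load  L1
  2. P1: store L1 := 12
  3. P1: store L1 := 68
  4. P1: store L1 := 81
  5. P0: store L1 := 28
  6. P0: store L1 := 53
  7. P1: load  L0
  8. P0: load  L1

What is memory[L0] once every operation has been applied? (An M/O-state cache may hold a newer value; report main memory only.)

[1] P2: load  L1 | P0:I, P1:I, P2:S(60) | bus: BusRd
[2] P1: store L1 := 12 | P0:I, P1:M(12), P2:I | bus: BusRdX
[3] P1: store L1 := 68 | P0:I, P1:M(68), P2:I | bus: none
[4] P1: store L1 := 81 | P0:I, P1:M(81), P2:I | bus: none
[5] P0: store L1 := 28 | P0:M(28), P1:I, P2:I | bus: BusRdX,Flush
[6] P0: store L1 := 53 | P0:M(53), P1:I, P2:I | bus: none
[7] P1: load  L0 | P0:I, P1:S(30), P2:I | bus: BusRd
[8] P0: load  L1 | P0:M(53), P1:I, P2:I | bus: none

memory[L0] = 30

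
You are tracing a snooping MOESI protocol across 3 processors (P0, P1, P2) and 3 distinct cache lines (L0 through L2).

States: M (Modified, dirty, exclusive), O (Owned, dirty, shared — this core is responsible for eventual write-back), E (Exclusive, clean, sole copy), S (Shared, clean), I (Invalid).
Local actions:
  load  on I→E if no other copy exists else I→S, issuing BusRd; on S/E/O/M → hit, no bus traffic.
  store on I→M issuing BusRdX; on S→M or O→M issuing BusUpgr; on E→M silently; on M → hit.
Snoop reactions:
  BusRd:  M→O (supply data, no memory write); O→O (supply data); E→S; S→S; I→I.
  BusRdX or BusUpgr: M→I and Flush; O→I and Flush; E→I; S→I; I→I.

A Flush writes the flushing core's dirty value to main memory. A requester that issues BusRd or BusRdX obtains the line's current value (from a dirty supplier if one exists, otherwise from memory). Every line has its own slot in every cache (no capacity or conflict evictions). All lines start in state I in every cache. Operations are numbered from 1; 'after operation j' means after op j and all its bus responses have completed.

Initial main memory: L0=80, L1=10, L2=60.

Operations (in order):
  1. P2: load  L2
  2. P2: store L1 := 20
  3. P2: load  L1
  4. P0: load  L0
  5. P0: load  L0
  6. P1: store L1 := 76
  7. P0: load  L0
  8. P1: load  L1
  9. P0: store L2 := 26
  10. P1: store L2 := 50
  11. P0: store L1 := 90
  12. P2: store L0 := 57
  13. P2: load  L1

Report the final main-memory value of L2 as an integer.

memory[L2] = 26

  op1 P2: load  L2 → I/I/E on L2; bus BusRd; mem=60
  op2 P2: store L1 := 20 → I/I/M on L1; bus BusRdX; mem=10
  op3 P2: load  L1 → I/I/M on L1; bus (none); mem=10
  op4 P0: load  L0 → E/I/I on L0; bus BusRd; mem=80
  op5 P0: load  L0 → E/I/I on L0; bus (none); mem=80
  op6 P1: store L1 := 76 → I/M/I on L1; bus BusRdX Flush; mem=20
  op7 P0: load  L0 → E/I/I on L0; bus (none); mem=80
  op8 P1: load  L1 → I/M/I on L1; bus (none); mem=20
  op9 P0: store L2 := 26 → M/I/I on L2; bus BusRdX; mem=60
  op10 P1: store L2 := 50 → I/M/I on L2; bus BusRdX Flush; mem=26
  op11 P0: store L1 := 90 → M/I/I on L1; bus BusRdX Flush; mem=76
  op12 P2: store L0 := 57 → I/I/M on L0; bus BusRdX; mem=80
  op13 P2: load  L1 → O/I/S on L1; bus BusRd; mem=76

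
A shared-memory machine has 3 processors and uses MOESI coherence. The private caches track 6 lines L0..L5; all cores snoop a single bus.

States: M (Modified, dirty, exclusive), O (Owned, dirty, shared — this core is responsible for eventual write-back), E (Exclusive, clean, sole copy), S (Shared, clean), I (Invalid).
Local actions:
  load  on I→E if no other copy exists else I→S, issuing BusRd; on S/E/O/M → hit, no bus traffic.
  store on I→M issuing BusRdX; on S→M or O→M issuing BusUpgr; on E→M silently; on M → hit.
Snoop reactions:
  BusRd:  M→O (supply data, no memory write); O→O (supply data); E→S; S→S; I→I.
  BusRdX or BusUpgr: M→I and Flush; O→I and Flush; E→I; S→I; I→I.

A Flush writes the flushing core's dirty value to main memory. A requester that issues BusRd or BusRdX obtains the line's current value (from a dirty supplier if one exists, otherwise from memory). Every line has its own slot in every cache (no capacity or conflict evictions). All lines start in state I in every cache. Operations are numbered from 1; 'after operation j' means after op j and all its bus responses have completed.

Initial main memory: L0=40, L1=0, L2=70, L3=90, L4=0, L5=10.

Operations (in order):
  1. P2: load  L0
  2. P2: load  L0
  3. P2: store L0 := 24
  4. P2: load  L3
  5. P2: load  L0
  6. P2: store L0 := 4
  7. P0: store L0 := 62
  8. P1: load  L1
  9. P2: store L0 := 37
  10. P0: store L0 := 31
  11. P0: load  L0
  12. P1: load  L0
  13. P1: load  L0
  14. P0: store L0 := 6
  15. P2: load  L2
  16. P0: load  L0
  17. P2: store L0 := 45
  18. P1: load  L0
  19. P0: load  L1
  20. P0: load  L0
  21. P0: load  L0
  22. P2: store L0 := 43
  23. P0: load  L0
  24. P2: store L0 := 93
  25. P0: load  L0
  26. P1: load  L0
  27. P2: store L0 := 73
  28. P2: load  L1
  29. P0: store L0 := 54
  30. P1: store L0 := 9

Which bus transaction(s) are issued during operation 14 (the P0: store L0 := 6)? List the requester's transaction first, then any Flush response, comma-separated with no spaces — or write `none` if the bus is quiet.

bus = BusUpgr

  op1 P2: load  L0 → I/I/E on L0; bus BusRd; mem=40
  op2 P2: load  L0 → I/I/E on L0; bus (none); mem=40
  op3 P2: store L0 := 24 → I/I/M on L0; bus (none); mem=40
  op4 P2: load  L3 → I/I/E on L3; bus BusRd; mem=90
  op5 P2: load  L0 → I/I/M on L0; bus (none); mem=40
  op6 P2: store L0 := 4 → I/I/M on L0; bus (none); mem=40
  op7 P0: store L0 := 62 → M/I/I on L0; bus BusRdX Flush; mem=4
  op8 P1: load  L1 → I/E/I on L1; bus BusRd; mem=0
  op9 P2: store L0 := 37 → I/I/M on L0; bus BusRdX Flush; mem=62
  op10 P0: store L0 := 31 → M/I/I on L0; bus BusRdX Flush; mem=37
  op11 P0: load  L0 → M/I/I on L0; bus (none); mem=37
  op12 P1: load  L0 → O/S/I on L0; bus BusRd; mem=37
  op13 P1: load  L0 → O/S/I on L0; bus (none); mem=37
  op14 P0: store L0 := 6 → M/I/I on L0; bus BusUpgr; mem=37
  op15 P2: load  L2 → I/I/E on L2; bus BusRd; mem=70
  op16 P0: load  L0 → M/I/I on L0; bus (none); mem=37
  op17 P2: store L0 := 45 → I/I/M on L0; bus BusRdX Flush; mem=6
  op18 P1: load  L0 → I/S/O on L0; bus BusRd; mem=6
  op19 P0: load  L1 → S/S/I on L1; bus BusRd; mem=0
  op20 P0: load  L0 → S/S/O on L0; bus BusRd; mem=6
  op21 P0: load  L0 → S/S/O on L0; bus (none); mem=6
  op22 P2: store L0 := 43 → I/I/M on L0; bus BusUpgr; mem=6
  op23 P0: load  L0 → S/I/O on L0; bus BusRd; mem=6
  op24 P2: store L0 := 93 → I/I/M on L0; bus BusUpgr; mem=6
  op25 P0: load  L0 → S/I/O on L0; bus BusRd; mem=6
  op26 P1: load  L0 → S/S/O on L0; bus BusRd; mem=6
  op27 P2: store L0 := 73 → I/I/M on L0; bus BusUpgr; mem=6
  op28 P2: load  L1 → S/S/S on L1; bus BusRd; mem=0
  op29 P0: store L0 := 54 → M/I/I on L0; bus BusRdX Flush; mem=73
  op30 P1: store L0 := 9 → I/M/I on L0; bus BusRdX Flush; mem=54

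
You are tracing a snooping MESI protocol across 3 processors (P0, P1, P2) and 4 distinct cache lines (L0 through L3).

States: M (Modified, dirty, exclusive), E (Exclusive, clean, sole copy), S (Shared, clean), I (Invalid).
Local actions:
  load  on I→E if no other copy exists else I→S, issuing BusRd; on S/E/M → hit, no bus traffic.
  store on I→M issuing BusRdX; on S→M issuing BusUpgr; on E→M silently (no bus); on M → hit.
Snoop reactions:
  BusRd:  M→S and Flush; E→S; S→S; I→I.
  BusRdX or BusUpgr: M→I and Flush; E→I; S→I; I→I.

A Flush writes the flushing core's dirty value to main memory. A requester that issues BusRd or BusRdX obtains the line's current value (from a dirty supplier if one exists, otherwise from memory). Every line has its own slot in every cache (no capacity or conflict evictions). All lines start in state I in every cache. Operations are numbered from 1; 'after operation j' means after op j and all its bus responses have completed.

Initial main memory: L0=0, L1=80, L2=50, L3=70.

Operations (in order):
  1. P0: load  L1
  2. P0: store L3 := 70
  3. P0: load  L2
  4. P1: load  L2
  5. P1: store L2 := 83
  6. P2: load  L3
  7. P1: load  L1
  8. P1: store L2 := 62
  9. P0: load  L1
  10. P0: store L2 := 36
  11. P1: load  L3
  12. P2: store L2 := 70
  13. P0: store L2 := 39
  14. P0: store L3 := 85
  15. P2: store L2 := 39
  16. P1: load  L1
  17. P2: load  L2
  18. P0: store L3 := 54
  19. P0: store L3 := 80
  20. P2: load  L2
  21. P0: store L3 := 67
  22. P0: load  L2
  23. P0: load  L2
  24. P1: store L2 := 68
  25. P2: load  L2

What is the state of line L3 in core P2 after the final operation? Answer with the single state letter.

state = I

  op1 P0: load  L1 → E/I/I on L1; bus BusRd; mem=80
  op2 P0: store L3 := 70 → M/I/I on L3; bus BusRdX; mem=70
  op3 P0: load  L2 → E/I/I on L2; bus BusRd; mem=50
  op4 P1: load  L2 → S/S/I on L2; bus BusRd; mem=50
  op5 P1: store L2 := 83 → I/M/I on L2; bus BusUpgr; mem=50
  op6 P2: load  L3 → S/I/S on L3; bus BusRd Flush; mem=70
  op7 P1: load  L1 → S/S/I on L1; bus BusRd; mem=80
  op8 P1: store L2 := 62 → I/M/I on L2; bus (none); mem=50
  op9 P0: load  L1 → S/S/I on L1; bus (none); mem=80
  op10 P0: store L2 := 36 → M/I/I on L2; bus BusRdX Flush; mem=62
  op11 P1: load  L3 → S/S/S on L3; bus BusRd; mem=70
  op12 P2: store L2 := 70 → I/I/M on L2; bus BusRdX Flush; mem=36
  op13 P0: store L2 := 39 → M/I/I on L2; bus BusRdX Flush; mem=70
  op14 P0: store L3 := 85 → M/I/I on L3; bus BusUpgr; mem=70
  op15 P2: store L2 := 39 → I/I/M on L2; bus BusRdX Flush; mem=39
  op16 P1: load  L1 → S/S/I on L1; bus (none); mem=80
  op17 P2: load  L2 → I/I/M on L2; bus (none); mem=39
  op18 P0: store L3 := 54 → M/I/I on L3; bus (none); mem=70
  op19 P0: store L3 := 80 → M/I/I on L3; bus (none); mem=70
  op20 P2: load  L2 → I/I/M on L2; bus (none); mem=39
  op21 P0: store L3 := 67 → M/I/I on L3; bus (none); mem=70
  op22 P0: load  L2 → S/I/S on L2; bus BusRd Flush; mem=39
  op23 P0: load  L2 → S/I/S on L2; bus (none); mem=39
  op24 P1: store L2 := 68 → I/M/I on L2; bus BusRdX; mem=39
  op25 P2: load  L2 → I/S/S on L2; bus BusRd Flush; mem=68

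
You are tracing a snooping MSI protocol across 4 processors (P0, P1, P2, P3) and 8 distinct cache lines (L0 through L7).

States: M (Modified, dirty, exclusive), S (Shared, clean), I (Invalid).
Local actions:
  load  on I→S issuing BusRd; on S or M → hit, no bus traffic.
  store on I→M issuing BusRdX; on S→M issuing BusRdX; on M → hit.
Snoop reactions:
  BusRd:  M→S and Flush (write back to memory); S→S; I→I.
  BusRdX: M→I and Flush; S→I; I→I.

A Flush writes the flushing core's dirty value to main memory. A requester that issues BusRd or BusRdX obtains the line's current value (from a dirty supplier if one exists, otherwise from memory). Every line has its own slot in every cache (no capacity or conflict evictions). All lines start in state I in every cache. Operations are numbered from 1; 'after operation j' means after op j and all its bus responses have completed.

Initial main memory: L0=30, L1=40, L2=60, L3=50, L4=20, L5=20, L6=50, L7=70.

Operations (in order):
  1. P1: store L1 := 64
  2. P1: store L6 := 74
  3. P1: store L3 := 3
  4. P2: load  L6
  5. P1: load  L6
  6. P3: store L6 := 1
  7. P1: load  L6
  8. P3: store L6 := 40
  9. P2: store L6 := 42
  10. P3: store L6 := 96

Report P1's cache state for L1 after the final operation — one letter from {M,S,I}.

1. P1: store L1 := 64  bus=[BusRdX]  L1: P0=I P1=M P2=I P3=I  mem[L1]=40
2. P1: store L6 := 74  bus=[BusRdX]  L6: P0=I P1=M P2=I P3=I  mem[L6]=50
3. P1: store L3 := 3  bus=[BusRdX]  L3: P0=I P1=M P2=I P3=I  mem[L3]=50
4. P2: load  L6  bus=[BusRd,Flush]  L6: P0=I P1=S P2=S P3=I  mem[L6]=74
5. P1: load  L6  bus=[-]  L6: P0=I P1=S P2=S P3=I  mem[L6]=74
6. P3: store L6 := 1  bus=[BusRdX]  L6: P0=I P1=I P2=I P3=M  mem[L6]=74
7. P1: load  L6  bus=[BusRd,Flush]  L6: P0=I P1=S P2=I P3=S  mem[L6]=1
8. P3: store L6 := 40  bus=[BusRdX]  L6: P0=I P1=I P2=I P3=M  mem[L6]=1
9. P2: store L6 := 42  bus=[BusRdX,Flush]  L6: P0=I P1=I P2=M P3=I  mem[L6]=40
10. P3: store L6 := 96  bus=[BusRdX,Flush]  L6: P0=I P1=I P2=I P3=M  mem[L6]=42

state = M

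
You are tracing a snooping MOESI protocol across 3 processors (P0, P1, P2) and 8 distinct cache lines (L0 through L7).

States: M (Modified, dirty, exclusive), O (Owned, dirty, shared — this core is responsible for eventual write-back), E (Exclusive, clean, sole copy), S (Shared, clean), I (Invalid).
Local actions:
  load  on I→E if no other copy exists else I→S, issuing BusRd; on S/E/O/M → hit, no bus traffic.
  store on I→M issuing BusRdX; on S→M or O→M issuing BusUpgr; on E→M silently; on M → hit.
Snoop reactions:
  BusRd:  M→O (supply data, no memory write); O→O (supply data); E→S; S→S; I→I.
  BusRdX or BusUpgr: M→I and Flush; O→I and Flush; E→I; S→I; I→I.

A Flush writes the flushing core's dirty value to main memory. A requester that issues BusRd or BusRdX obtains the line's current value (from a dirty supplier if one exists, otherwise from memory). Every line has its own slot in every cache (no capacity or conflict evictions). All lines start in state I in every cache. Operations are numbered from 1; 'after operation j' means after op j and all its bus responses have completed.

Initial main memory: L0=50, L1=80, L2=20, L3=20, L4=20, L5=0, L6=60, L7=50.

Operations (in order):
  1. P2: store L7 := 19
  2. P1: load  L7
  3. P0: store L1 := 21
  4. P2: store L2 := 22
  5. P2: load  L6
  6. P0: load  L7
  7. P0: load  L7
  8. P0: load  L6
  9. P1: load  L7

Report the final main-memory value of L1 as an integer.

memory[L1] = 80

step 1: P2: store L7 := 19  ⟶  IIM  (L7)  txn=BusRdX  M[L7]=50
step 2: P1: load  L7  ⟶  ISO  (L7)  txn=BusRd  M[L7]=50
step 3: P0: store L1 := 21  ⟶  MII  (L1)  txn=BusRdX  M[L1]=80
step 4: P2: store L2 := 22  ⟶  IIM  (L2)  txn=BusRdX  M[L2]=20
step 5: P2: load  L6  ⟶  IIE  (L6)  txn=BusRd  M[L6]=60
step 6: P0: load  L7  ⟶  SSO  (L7)  txn=BusRd  M[L7]=50
step 7: P0: load  L7  ⟶  SSO  (L7)  txn=∅  M[L7]=50
step 8: P0: load  L6  ⟶  SIS  (L6)  txn=BusRd  M[L6]=60
step 9: P1: load  L7  ⟶  SSO  (L7)  txn=∅  M[L7]=50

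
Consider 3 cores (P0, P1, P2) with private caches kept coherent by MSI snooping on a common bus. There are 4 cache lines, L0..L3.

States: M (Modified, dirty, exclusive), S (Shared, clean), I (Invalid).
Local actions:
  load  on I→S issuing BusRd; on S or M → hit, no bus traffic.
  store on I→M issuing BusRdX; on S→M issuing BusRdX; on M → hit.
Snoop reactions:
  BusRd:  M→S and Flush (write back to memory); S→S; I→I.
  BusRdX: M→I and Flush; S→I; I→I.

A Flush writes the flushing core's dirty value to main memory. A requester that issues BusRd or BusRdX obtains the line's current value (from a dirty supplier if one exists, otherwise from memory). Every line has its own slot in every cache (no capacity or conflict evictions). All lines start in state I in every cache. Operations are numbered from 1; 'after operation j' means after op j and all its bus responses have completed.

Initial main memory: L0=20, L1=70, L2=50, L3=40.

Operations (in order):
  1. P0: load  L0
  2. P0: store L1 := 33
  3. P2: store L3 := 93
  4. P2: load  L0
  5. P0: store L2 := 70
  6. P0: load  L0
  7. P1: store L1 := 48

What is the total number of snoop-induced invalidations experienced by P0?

invalidations = 1

[1] P0: load  L0 | P0:S(20), P1:I, P2:I | bus: BusRd
[2] P0: store L1 := 33 | P0:M(33), P1:I, P2:I | bus: BusRdX
[3] P2: store L3 := 93 | P0:I, P1:I, P2:M(93) | bus: BusRdX
[4] P2: load  L0 | P0:S(20), P1:I, P2:S(20) | bus: BusRd
[5] P0: store L2 := 70 | P0:M(70), P1:I, P2:I | bus: BusRdX
[6] P0: load  L0 | P0:S(20), P1:I, P2:S(20) | bus: none
[7] P1: store L1 := 48 | P0:I, P1:M(48), P2:I | bus: BusRdX,Flush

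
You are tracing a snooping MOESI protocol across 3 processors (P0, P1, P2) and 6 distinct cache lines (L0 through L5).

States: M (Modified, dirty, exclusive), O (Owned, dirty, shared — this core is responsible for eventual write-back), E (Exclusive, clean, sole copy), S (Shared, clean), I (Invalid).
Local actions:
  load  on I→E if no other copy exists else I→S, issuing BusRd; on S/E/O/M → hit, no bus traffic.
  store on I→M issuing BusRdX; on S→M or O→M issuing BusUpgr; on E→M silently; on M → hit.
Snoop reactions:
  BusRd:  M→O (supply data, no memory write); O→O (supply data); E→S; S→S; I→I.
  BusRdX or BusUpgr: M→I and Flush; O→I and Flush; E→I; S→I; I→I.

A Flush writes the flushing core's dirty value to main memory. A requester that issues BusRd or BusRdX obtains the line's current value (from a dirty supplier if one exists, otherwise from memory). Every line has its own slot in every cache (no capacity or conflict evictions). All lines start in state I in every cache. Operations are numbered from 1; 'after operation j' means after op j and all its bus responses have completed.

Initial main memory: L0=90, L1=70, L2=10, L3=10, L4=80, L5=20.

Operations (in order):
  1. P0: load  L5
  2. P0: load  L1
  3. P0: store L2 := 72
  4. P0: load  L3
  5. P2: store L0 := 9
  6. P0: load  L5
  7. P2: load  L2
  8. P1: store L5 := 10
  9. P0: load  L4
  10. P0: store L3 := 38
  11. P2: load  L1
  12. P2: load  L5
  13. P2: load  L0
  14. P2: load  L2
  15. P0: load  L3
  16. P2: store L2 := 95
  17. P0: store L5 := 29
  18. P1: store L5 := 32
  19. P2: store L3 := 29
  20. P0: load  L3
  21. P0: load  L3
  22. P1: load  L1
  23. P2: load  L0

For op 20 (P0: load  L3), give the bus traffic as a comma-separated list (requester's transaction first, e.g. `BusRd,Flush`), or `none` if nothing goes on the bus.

bus = BusRd

step 1: P0: load  L5  ⟶  EII  (L5)  txn=BusRd  M[L5]=20
step 2: P0: load  L1  ⟶  EII  (L1)  txn=BusRd  M[L1]=70
step 3: P0: store L2 := 72  ⟶  MII  (L2)  txn=BusRdX  M[L2]=10
step 4: P0: load  L3  ⟶  EII  (L3)  txn=BusRd  M[L3]=10
step 5: P2: store L0 := 9  ⟶  IIM  (L0)  txn=BusRdX  M[L0]=90
step 6: P0: load  L5  ⟶  EII  (L5)  txn=∅  M[L5]=20
step 7: P2: load  L2  ⟶  OIS  (L2)  txn=BusRd  M[L2]=10
step 8: P1: store L5 := 10  ⟶  IMI  (L5)  txn=BusRdX  M[L5]=20
step 9: P0: load  L4  ⟶  EII  (L4)  txn=BusRd  M[L4]=80
step 10: P0: store L3 := 38  ⟶  MII  (L3)  txn=∅  M[L3]=10
step 11: P2: load  L1  ⟶  SIS  (L1)  txn=BusRd  M[L1]=70
step 12: P2: load  L5  ⟶  IOS  (L5)  txn=BusRd  M[L5]=20
step 13: P2: load  L0  ⟶  IIM  (L0)  txn=∅  M[L0]=90
step 14: P2: load  L2  ⟶  OIS  (L2)  txn=∅  M[L2]=10
step 15: P0: load  L3  ⟶  MII  (L3)  txn=∅  M[L3]=10
step 16: P2: store L2 := 95  ⟶  IIM  (L2)  txn=BusUpgr+Flush  M[L2]=72
step 17: P0: store L5 := 29  ⟶  MII  (L5)  txn=BusRdX+Flush  M[L5]=10
step 18: P1: store L5 := 32  ⟶  IMI  (L5)  txn=BusRdX+Flush  M[L5]=29
step 19: P2: store L3 := 29  ⟶  IIM  (L3)  txn=BusRdX+Flush  M[L3]=38
step 20: P0: load  L3  ⟶  SIO  (L3)  txn=BusRd  M[L3]=38
step 21: P0: load  L3  ⟶  SIO  (L3)  txn=∅  M[L3]=38
step 22: P1: load  L1  ⟶  SSS  (L1)  txn=BusRd  M[L1]=70
step 23: P2: load  L0  ⟶  IIM  (L0)  txn=∅  M[L0]=90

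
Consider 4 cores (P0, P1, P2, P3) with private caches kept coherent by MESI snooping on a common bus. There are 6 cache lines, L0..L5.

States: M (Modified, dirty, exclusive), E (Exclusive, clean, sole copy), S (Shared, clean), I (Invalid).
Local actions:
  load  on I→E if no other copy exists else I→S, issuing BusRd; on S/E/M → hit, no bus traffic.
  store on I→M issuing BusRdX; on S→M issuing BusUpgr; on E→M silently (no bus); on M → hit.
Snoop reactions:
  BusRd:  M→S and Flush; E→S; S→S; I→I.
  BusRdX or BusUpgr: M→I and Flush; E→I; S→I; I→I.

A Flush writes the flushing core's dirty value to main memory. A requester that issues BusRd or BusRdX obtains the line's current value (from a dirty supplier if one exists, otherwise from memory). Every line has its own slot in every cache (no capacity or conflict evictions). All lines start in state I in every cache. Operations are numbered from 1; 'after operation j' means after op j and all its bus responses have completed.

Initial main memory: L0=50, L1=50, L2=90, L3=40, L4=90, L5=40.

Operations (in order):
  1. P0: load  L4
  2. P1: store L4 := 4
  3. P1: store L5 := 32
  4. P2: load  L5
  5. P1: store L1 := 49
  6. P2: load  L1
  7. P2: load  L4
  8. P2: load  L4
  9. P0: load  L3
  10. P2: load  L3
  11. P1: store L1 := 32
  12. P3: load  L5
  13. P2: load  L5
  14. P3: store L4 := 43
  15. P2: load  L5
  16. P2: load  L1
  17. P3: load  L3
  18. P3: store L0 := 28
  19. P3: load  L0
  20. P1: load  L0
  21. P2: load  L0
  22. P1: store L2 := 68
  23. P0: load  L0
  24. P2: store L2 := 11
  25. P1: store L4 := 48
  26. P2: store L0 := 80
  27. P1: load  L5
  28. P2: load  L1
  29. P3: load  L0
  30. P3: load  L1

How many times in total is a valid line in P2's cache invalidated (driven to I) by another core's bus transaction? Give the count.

invalidations = 2

[1] P0: load  L4 | P0:E(90), P1:I, P2:I, P3:I | bus: BusRd
[2] P1: store L4 := 4 | P0:I, P1:M(4), P2:I, P3:I | bus: BusRdX
[3] P1: store L5 := 32 | P0:I, P1:M(32), P2:I, P3:I | bus: BusRdX
[4] P2: load  L5 | P0:I, P1:S(32), P2:S(32), P3:I | bus: BusRd,Flush
[5] P1: store L1 := 49 | P0:I, P1:M(49), P2:I, P3:I | bus: BusRdX
[6] P2: load  L1 | P0:I, P1:S(49), P2:S(49), P3:I | bus: BusRd,Flush
[7] P2: load  L4 | P0:I, P1:S(4), P2:S(4), P3:I | bus: BusRd,Flush
[8] P2: load  L4 | P0:I, P1:S(4), P2:S(4), P3:I | bus: none
[9] P0: load  L3 | P0:E(40), P1:I, P2:I, P3:I | bus: BusRd
[10] P2: load  L3 | P0:S(40), P1:I, P2:S(40), P3:I | bus: BusRd
[11] P1: store L1 := 32 | P0:I, P1:M(32), P2:I, P3:I | bus: BusUpgr
[12] P3: load  L5 | P0:I, P1:S(32), P2:S(32), P3:S(32) | bus: BusRd
[13] P2: load  L5 | P0:I, P1:S(32), P2:S(32), P3:S(32) | bus: none
[14] P3: store L4 := 43 | P0:I, P1:I, P2:I, P3:M(43) | bus: BusRdX
[15] P2: load  L5 | P0:I, P1:S(32), P2:S(32), P3:S(32) | bus: none
[16] P2: load  L1 | P0:I, P1:S(32), P2:S(32), P3:I | bus: BusRd,Flush
[17] P3: load  L3 | P0:S(40), P1:I, P2:S(40), P3:S(40) | bus: BusRd
[18] P3: store L0 := 28 | P0:I, P1:I, P2:I, P3:M(28) | bus: BusRdX
[19] P3: load  L0 | P0:I, P1:I, P2:I, P3:M(28) | bus: none
[20] P1: load  L0 | P0:I, P1:S(28), P2:I, P3:S(28) | bus: BusRd,Flush
[21] P2: load  L0 | P0:I, P1:S(28), P2:S(28), P3:S(28) | bus: BusRd
[22] P1: store L2 := 68 | P0:I, P1:M(68), P2:I, P3:I | bus: BusRdX
[23] P0: load  L0 | P0:S(28), P1:S(28), P2:S(28), P3:S(28) | bus: BusRd
[24] P2: store L2 := 11 | P0:I, P1:I, P2:M(11), P3:I | bus: BusRdX,Flush
[25] P1: store L4 := 48 | P0:I, P1:M(48), P2:I, P3:I | bus: BusRdX,Flush
[26] P2: store L0 := 80 | P0:I, P1:I, P2:M(80), P3:I | bus: BusUpgr
[27] P1: load  L5 | P0:I, P1:S(32), P2:S(32), P3:S(32) | bus: none
[28] P2: load  L1 | P0:I, P1:S(32), P2:S(32), P3:I | bus: none
[29] P3: load  L0 | P0:I, P1:I, P2:S(80), P3:S(80) | bus: BusRd,Flush
[30] P3: load  L1 | P0:I, P1:S(32), P2:S(32), P3:S(32) | bus: BusRd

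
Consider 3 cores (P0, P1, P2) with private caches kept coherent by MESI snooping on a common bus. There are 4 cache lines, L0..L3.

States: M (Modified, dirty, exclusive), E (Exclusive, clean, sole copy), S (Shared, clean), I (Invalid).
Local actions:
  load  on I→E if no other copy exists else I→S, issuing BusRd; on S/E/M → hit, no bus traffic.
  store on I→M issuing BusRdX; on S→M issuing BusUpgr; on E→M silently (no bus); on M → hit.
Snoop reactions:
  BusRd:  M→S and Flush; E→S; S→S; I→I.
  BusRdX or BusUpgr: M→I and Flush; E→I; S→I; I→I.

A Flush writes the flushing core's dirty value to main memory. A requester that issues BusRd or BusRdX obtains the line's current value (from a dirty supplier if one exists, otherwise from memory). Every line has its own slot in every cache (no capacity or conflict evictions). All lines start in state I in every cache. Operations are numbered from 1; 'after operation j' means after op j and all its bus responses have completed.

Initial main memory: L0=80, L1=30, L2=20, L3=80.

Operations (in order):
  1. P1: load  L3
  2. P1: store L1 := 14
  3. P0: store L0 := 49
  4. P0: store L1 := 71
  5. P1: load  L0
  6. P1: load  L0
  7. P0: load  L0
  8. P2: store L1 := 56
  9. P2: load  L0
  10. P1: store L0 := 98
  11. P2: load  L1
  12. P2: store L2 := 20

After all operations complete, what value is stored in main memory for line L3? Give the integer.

memory[L3] = 80

1. P1: load  L3  bus=[BusRd]  L3: P0=I P1=E P2=I  mem[L3]=80
2. P1: store L1 := 14  bus=[BusRdX]  L1: P0=I P1=M P2=I  mem[L1]=30
3. P0: store L0 := 49  bus=[BusRdX]  L0: P0=M P1=I P2=I  mem[L0]=80
4. P0: store L1 := 71  bus=[BusRdX,Flush]  L1: P0=M P1=I P2=I  mem[L1]=14
5. P1: load  L0  bus=[BusRd,Flush]  L0: P0=S P1=S P2=I  mem[L0]=49
6. P1: load  L0  bus=[-]  L0: P0=S P1=S P2=I  mem[L0]=49
7. P0: load  L0  bus=[-]  L0: P0=S P1=S P2=I  mem[L0]=49
8. P2: store L1 := 56  bus=[BusRdX,Flush]  L1: P0=I P1=I P2=M  mem[L1]=71
9. P2: load  L0  bus=[BusRd]  L0: P0=S P1=S P2=S  mem[L0]=49
10. P1: store L0 := 98  bus=[BusUpgr]  L0: P0=I P1=M P2=I  mem[L0]=49
11. P2: load  L1  bus=[-]  L1: P0=I P1=I P2=M  mem[L1]=71
12. P2: store L2 := 20  bus=[BusRdX]  L2: P0=I P1=I P2=M  mem[L2]=20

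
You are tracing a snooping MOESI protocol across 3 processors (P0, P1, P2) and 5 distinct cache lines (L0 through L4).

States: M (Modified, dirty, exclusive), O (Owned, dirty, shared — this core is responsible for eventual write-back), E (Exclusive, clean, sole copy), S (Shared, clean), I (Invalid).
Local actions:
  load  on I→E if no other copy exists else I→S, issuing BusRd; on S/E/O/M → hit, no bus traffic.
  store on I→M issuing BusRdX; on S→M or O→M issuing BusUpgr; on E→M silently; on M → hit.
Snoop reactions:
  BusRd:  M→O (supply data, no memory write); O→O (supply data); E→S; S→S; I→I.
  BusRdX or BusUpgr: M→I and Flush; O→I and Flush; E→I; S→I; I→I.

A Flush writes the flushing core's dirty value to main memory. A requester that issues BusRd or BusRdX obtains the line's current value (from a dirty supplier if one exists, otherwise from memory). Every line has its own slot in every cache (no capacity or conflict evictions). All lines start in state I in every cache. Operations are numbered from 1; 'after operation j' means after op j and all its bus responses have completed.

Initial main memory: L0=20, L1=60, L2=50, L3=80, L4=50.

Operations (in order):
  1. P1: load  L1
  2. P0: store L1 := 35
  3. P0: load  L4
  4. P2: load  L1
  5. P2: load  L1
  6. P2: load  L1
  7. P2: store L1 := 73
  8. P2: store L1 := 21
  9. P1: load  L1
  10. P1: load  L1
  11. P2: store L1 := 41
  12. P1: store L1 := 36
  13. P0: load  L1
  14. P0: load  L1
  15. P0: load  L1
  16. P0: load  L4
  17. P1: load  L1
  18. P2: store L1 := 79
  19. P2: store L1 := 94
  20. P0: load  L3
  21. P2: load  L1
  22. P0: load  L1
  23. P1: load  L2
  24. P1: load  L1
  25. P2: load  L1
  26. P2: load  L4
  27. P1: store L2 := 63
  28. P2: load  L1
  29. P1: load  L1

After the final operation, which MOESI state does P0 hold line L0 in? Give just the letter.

state = I

  op1 P1: load  L1 → I/E/I on L1; bus BusRd; mem=60
  op2 P0: store L1 := 35 → M/I/I on L1; bus BusRdX; mem=60
  op3 P0: load  L4 → E/I/I on L4; bus BusRd; mem=50
  op4 P2: load  L1 → O/I/S on L1; bus BusRd; mem=60
  op5 P2: load  L1 → O/I/S on L1; bus (none); mem=60
  op6 P2: load  L1 → O/I/S on L1; bus (none); mem=60
  op7 P2: store L1 := 73 → I/I/M on L1; bus BusUpgr Flush; mem=35
  op8 P2: store L1 := 21 → I/I/M on L1; bus (none); mem=35
  op9 P1: load  L1 → I/S/O on L1; bus BusRd; mem=35
  op10 P1: load  L1 → I/S/O on L1; bus (none); mem=35
  op11 P2: store L1 := 41 → I/I/M on L1; bus BusUpgr; mem=35
  op12 P1: store L1 := 36 → I/M/I on L1; bus BusRdX Flush; mem=41
  op13 P0: load  L1 → S/O/I on L1; bus BusRd; mem=41
  op14 P0: load  L1 → S/O/I on L1; bus (none); mem=41
  op15 P0: load  L1 → S/O/I on L1; bus (none); mem=41
  op16 P0: load  L4 → E/I/I on L4; bus (none); mem=50
  op17 P1: load  L1 → S/O/I on L1; bus (none); mem=41
  op18 P2: store L1 := 79 → I/I/M on L1; bus BusRdX Flush; mem=36
  op19 P2: store L1 := 94 → I/I/M on L1; bus (none); mem=36
  op20 P0: load  L3 → E/I/I on L3; bus BusRd; mem=80
  op21 P2: load  L1 → I/I/M on L1; bus (none); mem=36
  op22 P0: load  L1 → S/I/O on L1; bus BusRd; mem=36
  op23 P1: load  L2 → I/E/I on L2; bus BusRd; mem=50
  op24 P1: load  L1 → S/S/O on L1; bus BusRd; mem=36
  op25 P2: load  L1 → S/S/O on L1; bus (none); mem=36
  op26 P2: load  L4 → S/I/S on L4; bus BusRd; mem=50
  op27 P1: store L2 := 63 → I/M/I on L2; bus (none); mem=50
  op28 P2: load  L1 → S/S/O on L1; bus (none); mem=36
  op29 P1: load  L1 → S/S/O on L1; bus (none); mem=36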